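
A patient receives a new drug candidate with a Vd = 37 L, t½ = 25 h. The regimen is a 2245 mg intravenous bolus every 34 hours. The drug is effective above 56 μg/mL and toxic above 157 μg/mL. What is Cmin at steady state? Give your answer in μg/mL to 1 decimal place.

k = ln2/t½ = ln2/25 ≈ 0.027726 h⁻¹; fraction remaining f = e^(−kτ) = e^(−0.027726×34) ≈ 0.3896.
Accumulation ratio R = 1/(1 − f) ≈ 1/0.6104 ≈ 1.6383.
Each bolus raises the concentration by D/Vd = 2245/37 ≈ 60.676 μg/mL.
Cmax,ss = C₀/(1 − f) ≈ 60.676/0.6104 ≈ 99.404 μg/mL.
Steady-state trough Cmin,ss = Cmax,ss·f ≈ 99.404 × 0.3896 ≈ 38.728 μg/mL.
Trough 38.7 μg/mL vs MEC 56 μg/mL: subtherapeutic.

38.7 μg/mL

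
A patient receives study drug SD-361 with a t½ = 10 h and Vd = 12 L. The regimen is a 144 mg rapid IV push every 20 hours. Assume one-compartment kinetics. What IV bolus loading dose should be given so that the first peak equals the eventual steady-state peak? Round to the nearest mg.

f = (1/2)^(20/10) ≈ 0.250000; accumulation ratio R = 1/(1−f) ≈ 1.33333.
Loading dose to hit Cmax,ss on first dose: D_load = D_maint·R ≈ 144 × 1.33333 ≈ 192.00 mg.

192 mg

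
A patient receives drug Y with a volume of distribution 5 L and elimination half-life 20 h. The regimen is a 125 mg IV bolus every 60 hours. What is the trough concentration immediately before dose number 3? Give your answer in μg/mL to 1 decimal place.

3.5 μg/mL

f = (1/2)^(τ/t½) = (1/2)^(60/20) ≈ 0.1250.
C₀ = D/Vd = 125/5 ≈ 25.000 μg/mL.
Before the 3rd dose, 2 doses have been given. Superposition: Cmin = C₀·(f + f²).
≈ 25.000 × (0.1250 + 0.0156) ≈ 25.000 × 0.1406 ≈ 3.515 μg/mL.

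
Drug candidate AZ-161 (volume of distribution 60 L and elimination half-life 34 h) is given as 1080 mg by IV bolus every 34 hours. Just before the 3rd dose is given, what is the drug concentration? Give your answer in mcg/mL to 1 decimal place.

f = (1/2)^(τ/t½) = (1/2)^(34/34) ≈ 0.5000.
C₀ = D/Vd = 1080/60 ≈ 18.000 mcg/mL.
Before the 3rd dose, 2 doses have been given. Superposition: Cmin = C₀·(f + f²).
≈ 18.000 × (0.5000 + 0.2500) ≈ 18.000 × 0.7500 ≈ 13.500 mcg/mL.

13.5 mcg/mL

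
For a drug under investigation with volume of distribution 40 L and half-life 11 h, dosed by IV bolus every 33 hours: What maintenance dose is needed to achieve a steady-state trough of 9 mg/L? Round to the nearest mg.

τ/t½ = 33/11 ≈ 3, so f = (1/2)^(33/11) ≈ 0.125000.
Cmin,ss = (D/Vd)·f/(1−f), so D = Cmin,ss·Vd·(1−f)/f.
D = 9 × 40 × (1−f)/f ≈ 9 × 40 × 7.00000 ≈ 2520.00 mg.

2520 mg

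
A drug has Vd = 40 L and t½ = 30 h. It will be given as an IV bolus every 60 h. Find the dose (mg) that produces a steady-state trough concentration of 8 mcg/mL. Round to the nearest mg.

960 mg

τ/t½ = 60/30 ≈ 2, so f = (1/2)^(60/30) ≈ 0.250000.
Cmin,ss = (D/Vd)·f/(1−f), so D = Cmin,ss·Vd·(1−f)/f.
D = 8 × 40 × (1−f)/f ≈ 8 × 40 × 3.00000 ≈ 960.00 mg.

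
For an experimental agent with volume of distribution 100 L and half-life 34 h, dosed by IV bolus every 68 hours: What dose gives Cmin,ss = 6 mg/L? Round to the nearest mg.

τ/t½ = 68/34 ≈ 2, so f = (1/2)^(68/34) ≈ 0.250000.
Cmin,ss = (D/Vd)·f/(1−f), so D = Cmin,ss·Vd·(1−f)/f.
D = 6 × 100 × (1−f)/f ≈ 6 × 100 × 3.00000 ≈ 1800.00 mg.

1800 mg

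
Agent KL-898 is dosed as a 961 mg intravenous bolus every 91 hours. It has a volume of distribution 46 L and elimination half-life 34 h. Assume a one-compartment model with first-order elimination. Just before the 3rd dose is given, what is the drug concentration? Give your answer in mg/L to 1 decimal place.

f = (1/2)^(τ/t½) = (1/2)^(91/34) ≈ 0.1564.
C₀ = D/Vd = 961/46 ≈ 20.891 mg/L.
Before the 3rd dose, 2 doses have been given. Superposition: Cmin = C₀·(f + f²).
≈ 20.891 × (0.1564 + 0.0245) ≈ 20.891 × 0.1809 ≈ 3.779 mg/L.

3.8 mg/L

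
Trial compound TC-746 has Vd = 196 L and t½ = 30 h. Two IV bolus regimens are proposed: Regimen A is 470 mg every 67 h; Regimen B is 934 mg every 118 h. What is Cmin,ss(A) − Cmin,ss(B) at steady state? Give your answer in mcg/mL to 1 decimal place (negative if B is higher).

Regimen A: f = (1/2)^(67/30) ≈ 0.2127; Cmin,ss = (470/196)·f/(1−f) ≈ 0.648 mcg/mL.
Regimen B: f = (1/2)^(118/30) ≈ 0.0655; Cmin,ss = (934/196)·f/(1−f) ≈ 0.334 mcg/mL.
Difference ≈ 0.648 − 0.334 ≈ 0.314 mcg/mL.

0.3 mcg/mL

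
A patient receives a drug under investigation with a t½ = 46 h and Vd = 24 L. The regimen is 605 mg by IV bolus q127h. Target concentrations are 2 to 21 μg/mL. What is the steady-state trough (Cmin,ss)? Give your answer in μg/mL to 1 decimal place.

4.4 μg/mL

τ/t½ = 127/46 ≈ 2.7609, so fraction remaining f = (1/2)^(127/46) ≈ 0.1475.
At steady state, accumulation factor R = 1/(1 − e^(−kτ)) ≈ 1.1730.
Single-dose peak C₀ = D/Vd = 605/24 ≈ 25.208 μg/mL.
Cmax,ss = C₀/(1 − f) ≈ 25.208/0.8525 ≈ 29.570 μg/mL.
Steady-state trough Cmin,ss = Cmax,ss·f ≈ 29.570 × 0.1475 ≈ 4.362 μg/mL.
Trough 4.4 μg/mL vs MEC 2 μg/mL: adequate.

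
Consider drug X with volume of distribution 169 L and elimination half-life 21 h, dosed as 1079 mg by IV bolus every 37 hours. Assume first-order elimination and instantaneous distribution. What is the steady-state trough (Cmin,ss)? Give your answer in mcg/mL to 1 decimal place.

2.7 mcg/mL

k = ln2/t½ = ln2/21 ≈ 0.033007 h⁻¹; fraction remaining f = e^(−kτ) = e^(−0.033007×37) ≈ 0.2949.
At steady state, accumulation factor R = 1/(1 − e^(−kτ)) ≈ 1.4182.
Single-dose peak C₀ = D/Vd = 1079/169 ≈ 6.385 mcg/mL.
Cmax,ss = C₀/(1 − f) ≈ 6.385/0.7051 ≈ 9.055 mcg/mL.
Steady-state trough Cmin,ss = Cmax,ss·f ≈ 9.055 × 0.2949 ≈ 2.670 mcg/mL.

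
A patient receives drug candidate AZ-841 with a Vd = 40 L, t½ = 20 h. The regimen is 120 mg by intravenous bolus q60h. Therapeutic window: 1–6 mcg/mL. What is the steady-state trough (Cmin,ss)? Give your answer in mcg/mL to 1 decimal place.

The dosing interval is 3 half-lives, so f = 2^(−3) = 0.125.
Accumulation ratio R = 1/(1 − f) = 1/0.875 = 8/7.
Single-dose peak C₀ = D/Vd = 120/40 = 3 mcg/mL.
Steady-state peak Cmax,ss = C₀·R = 3 × 8/7 ≈ 3.429 mcg/mL.
Steady-state trough Cmin,ss = Cmax,ss·f ≈ 3.429 × 0.125 ≈ 0.429 mcg/mL.
Trough 0.4 mcg/mL vs MEC 1 mcg/mL: subtherapeutic.

0.4 mcg/mL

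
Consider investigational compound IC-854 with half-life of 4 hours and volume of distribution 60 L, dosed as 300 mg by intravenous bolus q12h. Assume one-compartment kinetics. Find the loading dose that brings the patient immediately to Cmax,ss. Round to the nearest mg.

f = (1/2)^(12/4) ≈ 0.125000; accumulation ratio R = 1/(1−f) ≈ 1.14286.
Loading dose to hit Cmax,ss on first dose: D_load = D_maint·R ≈ 300 × 1.14286 ≈ 342.86 mg.

343 mg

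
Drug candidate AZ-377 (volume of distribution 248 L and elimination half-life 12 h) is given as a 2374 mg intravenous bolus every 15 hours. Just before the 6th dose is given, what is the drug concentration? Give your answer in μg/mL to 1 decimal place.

f = (1/2)^(τ/t½) = (1/2)^(15/12) ≈ 0.4204.
C₀ = D/Vd = 2374/248 ≈ 9.573 μg/mL.
Before the 6th dose, 5 doses have been given. Superposition: Cmin = C₀·(f + f² + … + f^5).
≈ 9.573 × (0.4204 + 0.1767 + 0.0743 + 0.0312 + 0.0131) ≈ 9.573 × 0.7157 ≈ 6.851 μg/mL.

6.9 μg/mL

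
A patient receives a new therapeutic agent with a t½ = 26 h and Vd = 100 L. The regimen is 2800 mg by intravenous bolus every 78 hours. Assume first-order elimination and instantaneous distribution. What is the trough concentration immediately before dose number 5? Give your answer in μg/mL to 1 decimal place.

4.0 μg/mL

f = (1/2)^(τ/t½) = (1/2)^(78/26) ≈ 0.1250.
C₀ = D/Vd = 2800/100 ≈ 28.000 μg/mL.
Before the 5th dose, 4 doses have been given. Superposition: Cmin = C₀·(f + f² + … + f^4).
≈ 28.000 × (0.1250 + 0.0156 + 0.0020 + 0.0002) ≈ 28.000 × 0.1428 ≈ 3.998 μg/mL.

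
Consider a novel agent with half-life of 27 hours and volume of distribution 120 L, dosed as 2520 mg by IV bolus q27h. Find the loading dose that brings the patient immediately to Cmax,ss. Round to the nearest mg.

f = (1/2)^(27/27) ≈ 0.500000; accumulation ratio R = 1/(1−f) ≈ 2.00000.
Loading dose to hit Cmax,ss on first dose: D_load = D_maint·R ≈ 2520 × 2.00000 ≈ 5040.00 mg.

5040 mg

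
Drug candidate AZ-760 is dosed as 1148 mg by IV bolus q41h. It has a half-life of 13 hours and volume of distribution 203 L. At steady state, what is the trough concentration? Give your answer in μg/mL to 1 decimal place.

k = ln2/t½ = ln2/13 ≈ 0.053319 h⁻¹; fraction remaining f = e^(−kτ) = e^(−0.053319×41) ≈ 0.1124.
Accumulation ratio R = 1/(1 − f) ≈ 1/0.8876 ≈ 1.1266.
Single-dose peak C₀ = D/Vd = 1148/203 ≈ 5.655 μg/mL.
Cmax,ss = C₀/(1 − f) ≈ 5.655/0.8876 ≈ 6.371 μg/mL.
Steady-state trough Cmin,ss = Cmax,ss·f ≈ 6.371 × 0.1124 ≈ 0.716 μg/mL.

0.7 μg/mL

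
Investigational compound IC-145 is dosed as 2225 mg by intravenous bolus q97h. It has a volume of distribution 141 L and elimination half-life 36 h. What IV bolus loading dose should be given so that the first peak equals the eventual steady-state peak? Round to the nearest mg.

f = (1/2)^(97/36) ≈ 0.154487; accumulation ratio R = 1/(1−f) ≈ 1.18271.
Loading dose to hit Cmax,ss on first dose: D_load = D_maint·R ≈ 2225 × 1.18271 ≈ 2631.53 mg.

2632 mg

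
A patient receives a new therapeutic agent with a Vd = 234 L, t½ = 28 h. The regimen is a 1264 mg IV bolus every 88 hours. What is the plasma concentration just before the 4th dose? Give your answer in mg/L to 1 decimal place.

f = (1/2)^(τ/t½) = (1/2)^(88/28) ≈ 0.1132.
C₀ = D/Vd = 1264/234 ≈ 5.402 mg/L.
Before the 4th dose, 3 doses have been given. Superposition: Cmin = C₀·(f + f² + … + f^3).
≈ 5.402 × (0.1132 + 0.0128 + 0.0015) ≈ 5.402 × 0.1275 ≈ 0.689 mg/L.

0.7 mg/L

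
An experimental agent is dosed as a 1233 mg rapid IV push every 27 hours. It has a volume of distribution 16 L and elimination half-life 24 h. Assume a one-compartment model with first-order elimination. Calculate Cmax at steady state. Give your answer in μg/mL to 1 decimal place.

τ/t½ = 27/24 ≈ 1.125, so fraction remaining f = (1/2)^(27/24) ≈ 0.4585.
Accumulation ratio R = 1/(1 − f) ≈ 1/0.5415 ≈ 1.8467.
Single-dose peak C₀ = D/Vd = 1233/16 ≈ 77.062 μg/mL.
Cmax,ss = C₀/(1 − f) ≈ 77.062/0.5415 ≈ 142.312 μg/mL.

142.3 μg/mL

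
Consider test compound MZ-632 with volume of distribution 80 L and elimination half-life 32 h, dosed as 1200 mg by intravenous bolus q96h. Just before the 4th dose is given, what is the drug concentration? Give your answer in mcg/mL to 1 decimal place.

2.1 mcg/mL

f = (1/2)^(τ/t½) = (1/2)^(96/32) ≈ 0.1250.
C₀ = D/Vd = 1200/80 ≈ 15.000 mcg/mL.
Before the 4th dose, 3 doses have been given. Superposition: Cmin = C₀·(f + f² + … + f^3).
≈ 15.000 × (0.1250 + 0.0156 + 0.0020) ≈ 15.000 × 0.1426 ≈ 2.139 mcg/mL.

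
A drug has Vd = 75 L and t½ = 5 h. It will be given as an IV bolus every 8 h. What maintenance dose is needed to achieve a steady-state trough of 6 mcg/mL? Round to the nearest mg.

914 mg

τ/t½ = 8/5 ≈ 1.6, so f = (1/2)^(8/5) ≈ 0.329877.
Cmin,ss = (D/Vd)·f/(1−f), so D = Cmin,ss·Vd·(1−f)/f.
D = 6 × 75 × (1−f)/f ≈ 6 × 75 × 2.03143 ≈ 914.14 mg.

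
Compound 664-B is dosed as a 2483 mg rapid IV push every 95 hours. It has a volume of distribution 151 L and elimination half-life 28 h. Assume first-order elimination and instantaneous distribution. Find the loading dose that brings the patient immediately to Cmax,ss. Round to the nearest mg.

f = (1/2)^(95/28) ≈ 0.095202; accumulation ratio R = 1/(1−f) ≈ 1.10522.
Loading dose to hit Cmax,ss on first dose: D_load = D_maint·R ≈ 2483 × 1.10522 ≈ 2744.26 mg.

2744 mg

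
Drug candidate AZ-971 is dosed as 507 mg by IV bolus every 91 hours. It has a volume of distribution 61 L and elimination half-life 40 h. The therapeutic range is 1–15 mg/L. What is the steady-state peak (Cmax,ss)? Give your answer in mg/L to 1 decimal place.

10.5 mg/L

τ/t½ = 91/40 ≈ 2.275, so fraction remaining f = (1/2)^(91/40) ≈ 0.2066.
At steady state, accumulation factor R = 1/(1 − e^(−kτ)) ≈ 1.2604.
Single-dose peak C₀ = D/Vd = 507/61 ≈ 8.311 mg/L.
Cmax,ss = C₀/(1 − f) ≈ 8.311/0.7934 ≈ 10.475 mg/L.
Peak 10.5 mg/L vs MTC 15 mg/L: below toxic threshold.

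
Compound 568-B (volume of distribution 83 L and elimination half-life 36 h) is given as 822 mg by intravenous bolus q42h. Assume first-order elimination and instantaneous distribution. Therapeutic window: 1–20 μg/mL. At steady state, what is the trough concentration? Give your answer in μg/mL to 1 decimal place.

Over one 42-h interval, 42/36 ≈ 1.1667 half-lives elapse, leaving f ≈ 0.4454 of each dose.
At steady state, accumulation factor R = 1/(1 − e^(−kτ)) ≈ 1.8031.
Each bolus raises the concentration by D/Vd = 822/83 ≈ 9.904 μg/mL.
Cmax,ss = C₀/(1 − f) ≈ 9.904/0.5546 ≈ 17.858 μg/mL.
Steady-state trough Cmin,ss = Cmax,ss·f ≈ 17.858 × 0.4454 ≈ 7.954 μg/mL.
Trough 8.0 μg/mL vs MEC 1 μg/mL: adequate.

8.0 μg/mL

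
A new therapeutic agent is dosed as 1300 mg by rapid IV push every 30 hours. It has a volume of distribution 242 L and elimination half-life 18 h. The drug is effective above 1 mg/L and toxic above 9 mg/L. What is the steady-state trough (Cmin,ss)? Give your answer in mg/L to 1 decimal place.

τ/t½ = 30/18 ≈ 1.6667, so fraction remaining f = (1/2)^(30/18) ≈ 0.3150.
At steady state, accumulation factor R = 1/(1 − e^(−kτ)) ≈ 1.4599.
Single-dose peak C₀ = D/Vd = 1300/242 ≈ 5.372 mg/L.
Cmax,ss = C₀/(1 − f) ≈ 5.372/0.6850 ≈ 7.842 mg/L.
Steady-state trough Cmin,ss = Cmax,ss·f ≈ 7.842 × 0.3150 ≈ 2.470 mg/L.
Trough 2.5 mg/L vs MEC 1 mg/L: adequate.

2.5 mg/L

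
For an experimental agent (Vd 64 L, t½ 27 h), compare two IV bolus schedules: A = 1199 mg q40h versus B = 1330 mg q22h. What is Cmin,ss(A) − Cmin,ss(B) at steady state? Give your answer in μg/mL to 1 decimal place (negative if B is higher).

-16.9 μg/mL

Regimen A: f = (1/2)^(40/27) ≈ 0.3581; Cmin,ss = (1199/64)·f/(1−f) ≈ 10.451 μg/mL.
Regimen B: f = (1/2)^(22/27) ≈ 0.5685; Cmin,ss = (1330/64)·f/(1−f) ≈ 27.379 μg/mL.
Difference ≈ 10.451 − 27.379 ≈ -16.928 μg/mL.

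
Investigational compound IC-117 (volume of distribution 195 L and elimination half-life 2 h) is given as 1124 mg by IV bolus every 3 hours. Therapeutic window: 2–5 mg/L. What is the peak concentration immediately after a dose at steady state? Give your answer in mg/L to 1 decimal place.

k = ln2/t½ = ln2/2 ≈ 0.346574 h⁻¹; fraction remaining f = e^(−kτ) = e^(−0.346574×3) ≈ 0.3536.
At steady state, accumulation factor R = 1/(1 − e^(−kτ)) ≈ 1.5470.
Each bolus raises the concentration by D/Vd = 1124/195 ≈ 5.764 mg/L.
Cmax,ss = C₀/(1 − f) ≈ 5.764/0.6464 ≈ 8.917 mg/L.
Peak 8.9 mg/L vs MTC 5 mg/L: exceeds toxic threshold.

8.9 mg/L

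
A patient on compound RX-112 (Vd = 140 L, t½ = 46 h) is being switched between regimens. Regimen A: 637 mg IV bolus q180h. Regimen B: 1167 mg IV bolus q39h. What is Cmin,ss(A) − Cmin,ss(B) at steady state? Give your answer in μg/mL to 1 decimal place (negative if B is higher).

Regimen A: f = (1/2)^(180/46) ≈ 0.0664; Cmin,ss = (637/140)·f/(1−f) ≈ 0.324 μg/mL.
Regimen B: f = (1/2)^(39/46) ≈ 0.5556; Cmin,ss = (1167/140)·f/(1−f) ≈ 10.422 μg/mL.
Difference ≈ 0.324 − 10.422 ≈ -10.098 μg/mL.

-10.1 μg/mL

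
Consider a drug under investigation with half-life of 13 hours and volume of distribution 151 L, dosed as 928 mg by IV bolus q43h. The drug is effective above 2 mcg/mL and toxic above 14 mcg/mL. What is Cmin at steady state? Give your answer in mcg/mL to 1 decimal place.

0.7 mcg/mL

τ/t½ = 43/13 ≈ 3.3077, so fraction remaining f = (1/2)^(43/13) ≈ 0.1010.
At steady state, accumulation factor R = 1/(1 − e^(−kτ)) ≈ 1.1123.
Single-dose peak C₀ = D/Vd = 928/151 ≈ 6.146 mcg/mL.
Cmax,ss = C₀/(1 − f) ≈ 6.146/0.8990 ≈ 6.836 mcg/mL.
One interval later, Cmin,ss = Cmax,ss·e^(−kτ) ≈ 6.836 × 0.1010 ≈ 0.690 mcg/mL.
Trough 0.7 mcg/mL vs MEC 2 mcg/mL: subtherapeutic.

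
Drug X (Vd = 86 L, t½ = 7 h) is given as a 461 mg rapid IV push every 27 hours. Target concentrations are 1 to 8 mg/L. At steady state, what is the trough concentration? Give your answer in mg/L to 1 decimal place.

0.4 mg/L

k = ln2/t½ = ln2/7 ≈ 0.099021 h⁻¹; fraction remaining f = e^(−kτ) = e^(−0.099021×27) ≈ 0.0690.
At steady state, accumulation factor R = 1/(1 − e^(−kτ)) ≈ 1.0741.
Single-dose peak C₀ = D/Vd = 461/86 ≈ 5.360 mg/L.
Cmax,ss = C₀/(1 − f) ≈ 5.360/0.9310 ≈ 5.757 mg/L.
One interval later, Cmin,ss = Cmax,ss·e^(−kτ) ≈ 5.757 × 0.0690 ≈ 0.397 mg/L.
Trough 0.4 mg/L vs MEC 1 mg/L: subtherapeutic.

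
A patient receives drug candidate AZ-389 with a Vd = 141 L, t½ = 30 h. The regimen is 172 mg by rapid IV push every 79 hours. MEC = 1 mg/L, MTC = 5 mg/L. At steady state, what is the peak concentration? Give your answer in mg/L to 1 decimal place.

Over one 79-h interval, 79/30 ≈ 2.6333 half-lives elapse, leaving f ≈ 0.1612 of each dose.
At steady state, accumulation factor R = 1/(1 − e^(−kτ)) ≈ 1.1922.
Each bolus raises the concentration by D/Vd = 172/141 ≈ 1.220 mg/L.
Cmax,ss = C₀/(1 − f) ≈ 1.220/0.8388 ≈ 1.454 mg/L.
Peak 1.5 mg/L vs MTC 5 mg/L: below toxic threshold.

1.5 mg/L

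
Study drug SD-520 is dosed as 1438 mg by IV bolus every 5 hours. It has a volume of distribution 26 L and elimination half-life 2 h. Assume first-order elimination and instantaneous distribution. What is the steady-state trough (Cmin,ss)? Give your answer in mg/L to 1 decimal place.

11.9 mg/L

τ/t½ = 5/2 ≈ 2.5, so fraction remaining f = (1/2)^(5/2) ≈ 0.1768.
Accumulation ratio R = 1/(1 − f) ≈ 1/0.8232 ≈ 1.2148.
Single-dose peak C₀ = D/Vd = 1438/26 ≈ 55.308 mg/L.
Steady-state peak Cmax,ss = C₀·R ≈ 55.308 × 1.2148 ≈ 67.188 mg/L.
One interval later, Cmin,ss = Cmax,ss·e^(−kτ) ≈ 67.188 × 0.1768 ≈ 11.879 mg/L.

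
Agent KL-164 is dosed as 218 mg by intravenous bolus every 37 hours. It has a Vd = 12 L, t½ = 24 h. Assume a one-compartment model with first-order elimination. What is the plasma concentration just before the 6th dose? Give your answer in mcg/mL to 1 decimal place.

9.5 mcg/mL

f = (1/2)^(τ/t½) = (1/2)^(37/24) ≈ 0.3435.
C₀ = D/Vd = 218/12 ≈ 18.167 mcg/mL.
Before the 6th dose, 5 doses have been given. Superposition: Cmin = C₀·(f + f² + … + f^5).
≈ 18.167 × (0.3435 + 0.1180 + 0.0405 + 0.0139 + 0.0048) ≈ 18.167 × 0.5207 ≈ 9.460 mcg/mL.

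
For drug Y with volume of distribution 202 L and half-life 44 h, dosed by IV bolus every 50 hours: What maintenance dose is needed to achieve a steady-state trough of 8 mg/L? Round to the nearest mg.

1936 mg

τ/t½ = 50/44 ≈ 1.1364, so f = (1/2)^(50/44) ≈ 0.454905.
Cmin,ss = (D/Vd)·f/(1−f), so D = Cmin,ss·Vd·(1−f)/f.
D = 8 × 202 × (1−f)/f ≈ 8 × 202 × 1.19826 ≈ 1936.39 mg.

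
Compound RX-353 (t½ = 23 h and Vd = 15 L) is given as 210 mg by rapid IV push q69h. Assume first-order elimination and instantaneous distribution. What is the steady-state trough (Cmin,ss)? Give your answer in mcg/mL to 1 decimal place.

The dosing interval is 3 half-lives, so f = 2^(−3) = 0.125.
Accumulation ratio R = 1/(1 − f) = 1/0.875 = 8/7.
Single-dose peak C₀ = D/Vd = 210/15 = 14 mcg/mL.
Steady-state peak Cmax,ss = C₀·R = 14 × 8/7 ≈ 16.000 mcg/mL.
Steady-state trough Cmin,ss = Cmax,ss·f ≈ 16.000 × 0.125 ≈ 2.000 mcg/mL.

2.0 mcg/mL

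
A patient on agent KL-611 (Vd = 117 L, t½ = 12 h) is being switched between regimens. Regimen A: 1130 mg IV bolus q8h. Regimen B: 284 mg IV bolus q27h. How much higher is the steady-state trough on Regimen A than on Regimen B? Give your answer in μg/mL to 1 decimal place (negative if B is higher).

Regimen A: f = (1/2)^(8/12) ≈ 0.6300; Cmin,ss = (1130/117)·f/(1−f) ≈ 16.445 μg/mL.
Regimen B: f = (1/2)^(27/12) ≈ 0.2102; Cmin,ss = (284/117)·f/(1−f) ≈ 0.646 μg/mL.
Difference ≈ 16.445 − 0.646 ≈ 15.799 μg/mL.

15.8 μg/mL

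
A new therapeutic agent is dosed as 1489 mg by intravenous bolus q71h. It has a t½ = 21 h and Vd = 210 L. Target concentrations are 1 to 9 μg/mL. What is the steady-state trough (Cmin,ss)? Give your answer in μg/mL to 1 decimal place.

0.8 μg/mL

τ/t½ = 71/21 ≈ 3.381, so fraction remaining f = (1/2)^(71/21) ≈ 0.0960.
Single-dose peak C₀ = D/Vd = 1489/210 ≈ 7.090 μg/mL.
Steady-state trough Cmin,ss = C₀·f/(1−f) ≈ 7.090 × 0.0960/0.9040 ≈ 0.753 μg/mL.
Trough 0.8 μg/mL vs MEC 1 μg/mL: subtherapeutic.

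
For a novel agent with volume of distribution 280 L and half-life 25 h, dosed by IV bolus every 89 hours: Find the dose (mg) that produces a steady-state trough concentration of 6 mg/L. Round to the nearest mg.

18134 mg

τ/t½ = 89/25 ≈ 3.56, so f = (1/2)^(89/25) ≈ 0.084788.
Cmin,ss = (D/Vd)·f/(1−f), so D = Cmin,ss·Vd·(1−f)/f.
D = 6 × 280 × (1−f)/f ≈ 6 × 280 × 10.79412 ≈ 18134.12 mg.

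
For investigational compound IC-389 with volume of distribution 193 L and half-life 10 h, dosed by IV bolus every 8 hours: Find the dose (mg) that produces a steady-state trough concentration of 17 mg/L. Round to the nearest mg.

2432 mg

τ/t½ = 8/10 ≈ 0.8, so f = (1/2)^(8/10) ≈ 0.574349.
Cmin,ss = (D/Vd)·f/(1−f), so D = Cmin,ss·Vd·(1−f)/f.
D = 17 × 193 × (1−f)/f ≈ 17 × 193 × 0.74110 ≈ 2431.55 mg.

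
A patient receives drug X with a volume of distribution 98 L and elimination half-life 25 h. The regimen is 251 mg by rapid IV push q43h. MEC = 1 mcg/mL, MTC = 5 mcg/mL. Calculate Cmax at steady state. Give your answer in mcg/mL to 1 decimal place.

k = ln2/t½ = ln2/25 ≈ 0.027726 h⁻¹; fraction remaining f = e^(−kτ) = e^(−0.027726×43) ≈ 0.3035.
Accumulation ratio R = 1/(1 − f) ≈ 1/0.6965 ≈ 1.4358.
Single-dose peak C₀ = D/Vd = 251/98 ≈ 2.561 mcg/mL.
Steady-state peak Cmax,ss = C₀·R ≈ 2.561 × 1.4358 ≈ 3.677 mcg/mL.
Peak 3.7 mcg/mL vs MTC 5 mcg/mL: below toxic threshold.

3.7 mcg/mL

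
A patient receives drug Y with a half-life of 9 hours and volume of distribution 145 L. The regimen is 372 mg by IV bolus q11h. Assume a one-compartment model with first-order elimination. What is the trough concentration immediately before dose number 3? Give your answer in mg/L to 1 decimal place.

f = (1/2)^(τ/t½) = (1/2)^(11/9) ≈ 0.4286.
C₀ = D/Vd = 372/145 ≈ 2.566 mg/L.
Before the 3rd dose, 2 doses have been given. Superposition: Cmin = C₀·(f + f²).
≈ 2.566 × (0.4286 + 0.1837) ≈ 2.566 × 0.6123 ≈ 1.571 mg/L.

1.6 mg/L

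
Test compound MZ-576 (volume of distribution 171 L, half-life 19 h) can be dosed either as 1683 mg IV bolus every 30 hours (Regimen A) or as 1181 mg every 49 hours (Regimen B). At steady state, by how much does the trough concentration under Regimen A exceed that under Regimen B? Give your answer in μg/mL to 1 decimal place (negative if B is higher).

3.6 μg/mL

Regimen A: f = (1/2)^(30/19) ≈ 0.3347; Cmin,ss = (1683/171)·f/(1−f) ≈ 4.951 μg/mL.
Regimen B: f = (1/2)^(49/19) ≈ 0.1674; Cmin,ss = (1181/171)·f/(1−f) ≈ 1.389 μg/mL.
Difference ≈ 4.951 − 1.389 ≈ 3.562 μg/mL.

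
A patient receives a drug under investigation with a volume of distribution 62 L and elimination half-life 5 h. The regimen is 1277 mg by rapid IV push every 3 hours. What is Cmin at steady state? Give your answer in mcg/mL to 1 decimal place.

39.9 mcg/mL

τ/t½ = 3/5 ≈ 0.6, so fraction remaining f = (1/2)^(3/5) ≈ 0.6598.
At steady state, accumulation factor R = 1/(1 − e^(−kτ)) ≈ 2.9394.
Single-dose peak C₀ = D/Vd = 1277/62 ≈ 20.597 mcg/mL.
Cmax,ss = C₀/(1 − f) ≈ 20.597/0.3402 ≈ 60.544 mcg/mL.
Steady-state trough Cmin,ss = Cmax,ss·f ≈ 60.544 × 0.6598 ≈ 39.947 mcg/mL.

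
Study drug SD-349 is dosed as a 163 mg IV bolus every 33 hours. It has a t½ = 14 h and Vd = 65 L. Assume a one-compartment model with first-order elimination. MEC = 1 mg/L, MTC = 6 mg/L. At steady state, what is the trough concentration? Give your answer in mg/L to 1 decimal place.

k = ln2/t½ = ln2/14 ≈ 0.049511 h⁻¹; fraction remaining f = e^(−kτ) = e^(−0.049511×33) ≈ 0.1952.
At steady state, accumulation factor R = 1/(1 − e^(−kτ)) ≈ 1.2425.
Single-dose peak C₀ = D/Vd = 163/65 ≈ 2.508 mg/L.
Steady-state peak Cmax,ss = C₀·R ≈ 2.508 × 1.2425 ≈ 3.116 mg/L.
One interval later, Cmin,ss = Cmax,ss·e^(−kτ) ≈ 3.116 × 0.1952 ≈ 0.608 mg/L.
Trough 0.6 mg/L vs MEC 1 mg/L: subtherapeutic.

0.6 mg/L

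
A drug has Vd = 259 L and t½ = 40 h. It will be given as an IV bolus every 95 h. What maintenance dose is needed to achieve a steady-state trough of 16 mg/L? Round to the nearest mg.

τ/t½ = 95/40 ≈ 2.375, so f = (1/2)^(95/40) ≈ 0.192776.
Cmin,ss = (D/Vd)·f/(1−f), so D = Cmin,ss·Vd·(1−f)/f.
D = 16 × 259 × (1−f)/f ≈ 16 × 259 × 4.18737 ≈ 17352.46 mg.

17352 mg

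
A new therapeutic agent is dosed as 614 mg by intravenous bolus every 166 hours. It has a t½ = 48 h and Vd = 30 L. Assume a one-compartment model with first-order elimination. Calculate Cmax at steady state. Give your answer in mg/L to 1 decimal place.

22.5 mg/L

k = ln2/t½ = ln2/48 ≈ 0.014441 h⁻¹; fraction remaining f = e^(−kτ) = e^(−0.014441×166) ≈ 0.0910.
Accumulation ratio R = 1/(1 − f) ≈ 1/0.9090 ≈ 1.1001.
Each bolus raises the concentration by D/Vd = 614/30 ≈ 20.467 mg/L.
Steady-state peak Cmax,ss = C₀·R ≈ 20.467 × 1.1001 ≈ 22.516 mg/L.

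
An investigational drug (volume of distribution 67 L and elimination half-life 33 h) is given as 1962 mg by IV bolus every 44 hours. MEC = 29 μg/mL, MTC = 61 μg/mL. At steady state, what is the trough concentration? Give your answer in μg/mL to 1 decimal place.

k = ln2/t½ = ln2/33 ≈ 0.021004 h⁻¹; fraction remaining f = e^(−kτ) = e^(−0.021004×44) ≈ 0.3969.
At steady state, accumulation factor R = 1/(1 − e^(−kτ)) ≈ 1.6581.
Single-dose peak C₀ = D/Vd = 1962/67 ≈ 29.284 μg/mL.
Steady-state peak Cmax,ss = C₀·R ≈ 29.284 × 1.6581 ≈ 48.556 μg/mL.
One interval later, Cmin,ss = Cmax,ss·e^(−kτ) ≈ 48.556 × 0.3969 ≈ 19.272 μg/mL.
Trough 19.3 μg/mL vs MEC 29 μg/mL: subtherapeutic.

19.3 μg/mL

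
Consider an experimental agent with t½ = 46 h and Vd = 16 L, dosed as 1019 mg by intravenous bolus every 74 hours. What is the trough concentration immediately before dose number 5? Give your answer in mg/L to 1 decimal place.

f = (1/2)^(τ/t½) = (1/2)^(74/46) ≈ 0.3279.
C₀ = D/Vd = 1019/16 ≈ 63.688 mg/L.
Before the 5th dose, 4 doses have been given. Superposition: Cmin = C₀·(f + f² + … + f^4).
≈ 63.688 × (0.3279 + 0.1075 + 0.0353 + 0.0116) ≈ 63.688 × 0.4823 ≈ 30.717 mg/L.

30.7 mg/L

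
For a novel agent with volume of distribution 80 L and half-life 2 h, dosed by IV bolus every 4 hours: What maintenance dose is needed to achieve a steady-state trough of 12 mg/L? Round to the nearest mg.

2880 mg

τ/t½ = 4/2 ≈ 2, so f = (1/2)^(4/2) ≈ 0.250000.
Cmin,ss = (D/Vd)·f/(1−f), so D = Cmin,ss·Vd·(1−f)/f.
D = 12 × 80 × (1−f)/f ≈ 12 × 80 × 3.00000 ≈ 2880.00 mg.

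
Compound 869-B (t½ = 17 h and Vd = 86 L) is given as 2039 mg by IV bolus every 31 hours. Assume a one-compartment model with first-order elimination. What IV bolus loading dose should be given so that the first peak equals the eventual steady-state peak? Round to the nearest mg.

2842 mg

f = (1/2)^(31/17) ≈ 0.282529; accumulation ratio R = 1/(1−f) ≈ 1.39378.
Loading dose to hit Cmax,ss on first dose: D_load = D_maint·R ≈ 2039 × 1.39378 ≈ 2841.92 mg.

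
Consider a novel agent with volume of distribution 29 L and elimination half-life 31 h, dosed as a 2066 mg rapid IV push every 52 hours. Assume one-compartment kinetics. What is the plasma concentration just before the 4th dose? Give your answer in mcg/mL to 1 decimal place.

31.4 mcg/mL

f = (1/2)^(τ/t½) = (1/2)^(52/31) ≈ 0.3126.
C₀ = D/Vd = 2066/29 ≈ 71.241 mcg/mL.
Before the 4th dose, 3 doses have been given. Superposition: Cmin = C₀·(f + f² + … + f^3).
≈ 71.241 × (0.3126 + 0.0977 + 0.0305) ≈ 71.241 × 0.4408 ≈ 31.403 mcg/mL.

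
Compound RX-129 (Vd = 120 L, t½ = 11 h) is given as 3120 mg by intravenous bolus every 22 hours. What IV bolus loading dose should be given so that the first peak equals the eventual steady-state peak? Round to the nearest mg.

4160 mg

f = (1/2)^(22/11) ≈ 0.250000; accumulation ratio R = 1/(1−f) ≈ 1.33333.
Loading dose to hit Cmax,ss on first dose: D_load = D_maint·R ≈ 3120 × 1.33333 ≈ 4159.99 mg.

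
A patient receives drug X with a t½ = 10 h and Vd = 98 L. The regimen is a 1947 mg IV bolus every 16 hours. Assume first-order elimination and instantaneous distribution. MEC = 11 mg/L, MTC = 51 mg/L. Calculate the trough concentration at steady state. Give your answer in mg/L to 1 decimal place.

Over one 16-h interval, 16/10 ≈ 1.6 half-lives elapse, leaving f ≈ 0.3299 of each dose.
At steady state, accumulation factor R = 1/(1 − e^(−kτ)) ≈ 1.4923.
Each bolus raises the concentration by D/Vd = 1947/98 ≈ 19.867 mg/L.
Cmax,ss = C₀/(1 − f) ≈ 19.867/0.6701 ≈ 29.648 mg/L.
One interval later, Cmin,ss = Cmax,ss·e^(−kτ) ≈ 29.648 × 0.3299 ≈ 9.781 mg/L.
Trough 9.8 mg/L vs MEC 11 mg/L: subtherapeutic.

9.8 mg/L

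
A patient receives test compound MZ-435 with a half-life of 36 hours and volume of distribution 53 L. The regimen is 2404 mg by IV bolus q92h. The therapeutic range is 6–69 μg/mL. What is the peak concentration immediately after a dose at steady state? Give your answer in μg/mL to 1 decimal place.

Over one 92-h interval, 92/36 ≈ 2.5556 half-lives elapse, leaving f ≈ 0.1701 of each dose.
Accumulation ratio R = 1/(1 − f) ≈ 1/0.8299 ≈ 1.2050.
Each bolus raises the concentration by D/Vd = 2404/53 ≈ 45.358 μg/mL.
Steady-state peak Cmax,ss = C₀·R ≈ 45.358 × 1.2050 ≈ 54.656 μg/mL.
Peak 54.7 μg/mL vs MTC 69 μg/mL: below toxic threshold.

54.7 μg/mL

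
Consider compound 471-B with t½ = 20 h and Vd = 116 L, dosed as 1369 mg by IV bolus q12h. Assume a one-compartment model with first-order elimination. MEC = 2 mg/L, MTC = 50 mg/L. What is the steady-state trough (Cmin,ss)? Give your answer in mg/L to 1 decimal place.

k = ln2/t½ = ln2/20 ≈ 0.034657 h⁻¹; fraction remaining f = e^(−kτ) = e^(−0.034657×12) ≈ 0.6598.
Single-dose peak C₀ = D/Vd = 1369/116 ≈ 11.802 mg/L.
Steady-state trough Cmin,ss = C₀·f/(1−f) ≈ 11.802 × 0.6598/0.3402 ≈ 22.889 mg/L.
Trough 22.9 mg/L vs MEC 2 mg/L: adequate.

22.9 mg/L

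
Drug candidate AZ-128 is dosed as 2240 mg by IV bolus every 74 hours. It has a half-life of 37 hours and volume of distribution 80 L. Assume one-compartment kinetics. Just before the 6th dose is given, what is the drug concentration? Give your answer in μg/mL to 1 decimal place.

9.3 μg/mL

f = (1/2)^(τ/t½) = (1/2)^(74/37) ≈ 0.2500.
C₀ = D/Vd = 2240/80 ≈ 28.000 μg/mL.
Before the 6th dose, 5 doses have been given. Superposition: Cmin = C₀·(f + f² + … + f^5).
≈ 28.000 × (0.2500 + 0.0625 + 0.0156 + 0.0039 + 0.0010) ≈ 28.000 × 0.3330 ≈ 9.324 μg/mL.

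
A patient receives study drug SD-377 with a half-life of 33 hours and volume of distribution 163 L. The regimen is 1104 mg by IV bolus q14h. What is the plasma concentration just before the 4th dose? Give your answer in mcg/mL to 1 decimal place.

f = (1/2)^(τ/t½) = (1/2)^(14/33) ≈ 0.7452.
C₀ = D/Vd = 1104/163 ≈ 6.773 mcg/mL.
Before the 4th dose, 3 doses have been given. Superposition: Cmin = C₀·(f + f² + … + f^3).
≈ 6.773 × (0.7452 + 0.5553 + 0.4138) ≈ 6.773 × 1.7143 ≈ 11.611 mcg/mL.

11.6 mcg/mL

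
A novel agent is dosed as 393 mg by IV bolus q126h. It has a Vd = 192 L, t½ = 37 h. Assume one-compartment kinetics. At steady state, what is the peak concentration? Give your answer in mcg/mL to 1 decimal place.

2.3 mcg/mL

τ/t½ = 126/37 ≈ 3.4054, so fraction remaining f = (1/2)^(126/37) ≈ 0.0944.
At steady state, accumulation factor R = 1/(1 − e^(−kτ)) ≈ 1.1042.
Single-dose peak C₀ = D/Vd = 393/192 ≈ 2.047 mcg/mL.
Steady-state peak Cmax,ss = C₀·R ≈ 2.047 × 1.1042 ≈ 2.260 mcg/mL.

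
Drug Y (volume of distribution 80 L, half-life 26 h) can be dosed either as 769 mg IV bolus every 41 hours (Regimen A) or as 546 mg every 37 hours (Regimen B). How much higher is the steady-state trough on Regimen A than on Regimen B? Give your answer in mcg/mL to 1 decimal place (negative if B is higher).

Regimen A: f = (1/2)^(41/26) ≈ 0.3352; Cmin,ss = (769/80)·f/(1−f) ≈ 4.847 mcg/mL.
Regimen B: f = (1/2)^(37/26) ≈ 0.3729; Cmin,ss = (546/80)·f/(1−f) ≈ 4.058 mcg/mL.
Difference ≈ 4.847 − 4.058 ≈ 0.789 mcg/mL.

0.8 mcg/mL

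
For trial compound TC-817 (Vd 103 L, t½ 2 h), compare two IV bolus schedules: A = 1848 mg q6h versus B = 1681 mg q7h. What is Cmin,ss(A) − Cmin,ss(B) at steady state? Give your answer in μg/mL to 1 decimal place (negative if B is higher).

1.0 μg/mL

Regimen A: f = (1/2)^(6/2) ≈ 0.1250; Cmin,ss = (1848/103)·f/(1−f) ≈ 2.563 μg/mL.
Regimen B: f = (1/2)^(7/2) ≈ 0.0884; Cmin,ss = (1681/103)·f/(1−f) ≈ 1.583 μg/mL.
Difference ≈ 2.563 − 1.583 ≈ 0.980 μg/mL.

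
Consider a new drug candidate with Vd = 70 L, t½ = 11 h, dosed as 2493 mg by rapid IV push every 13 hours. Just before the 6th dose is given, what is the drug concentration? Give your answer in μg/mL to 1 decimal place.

27.6 μg/mL

f = (1/2)^(τ/t½) = (1/2)^(13/11) ≈ 0.4408.
C₀ = D/Vd = 2493/70 ≈ 35.614 μg/mL.
Before the 6th dose, 5 doses have been given. Superposition: Cmin = C₀·(f + f² + … + f^5).
≈ 35.614 × (0.4408 + 0.1943 + 0.0856 + 0.0378 + 0.0166) ≈ 35.614 × 0.7751 ≈ 27.604 μg/mL.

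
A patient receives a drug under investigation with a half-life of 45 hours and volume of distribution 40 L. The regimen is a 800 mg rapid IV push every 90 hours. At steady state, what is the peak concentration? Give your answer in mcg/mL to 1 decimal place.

τ = 90 h = 2 half-lives, so f = (1/2)^2 = 0.25.
Accumulation ratio R = 1/(1 − f) = 1/0.75 = 4/3.
Single-dose peak C₀ = D/Vd = 800/40 = 20 mcg/mL.
Steady-state peak Cmax,ss = C₀·R = 20 × 4/3 ≈ 26.667 mcg/mL.

26.7 mcg/mL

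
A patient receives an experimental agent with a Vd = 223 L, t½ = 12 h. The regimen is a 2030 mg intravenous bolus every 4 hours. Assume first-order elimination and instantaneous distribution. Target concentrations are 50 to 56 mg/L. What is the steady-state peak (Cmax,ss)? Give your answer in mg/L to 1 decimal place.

44.1 mg/L

k = ln2/t½ = ln2/12 ≈ 0.057762 h⁻¹; fraction remaining f = e^(−kτ) = e^(−0.057762×4) ≈ 0.7937.
At steady state, accumulation factor R = 1/(1 − e^(−kτ)) ≈ 4.8473.
Single-dose peak C₀ = D/Vd = 2030/223 ≈ 9.103 mg/L.
Steady-state peak Cmax,ss = C₀·R ≈ 9.103 × 4.8473 ≈ 44.125 mg/L.
Peak 44.1 mg/L vs MTC 56 mg/L: below toxic threshold.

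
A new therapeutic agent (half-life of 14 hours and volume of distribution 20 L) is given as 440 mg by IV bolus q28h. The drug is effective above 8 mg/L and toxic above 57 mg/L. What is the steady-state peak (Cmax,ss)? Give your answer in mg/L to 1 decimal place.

29.3 mg/L

τ = 28 h = 2 half-lives, so f = (1/2)^2 = 0.25.
At steady state, R = 1/(1 − 0.25) = 4/3.
Single-dose peak C₀ = D/Vd = 440/20 = 22 mg/L.
Steady-state peak Cmax,ss = C₀·R = 22 × 4/3 ≈ 29.333 mg/L.
Peak 29.3 mg/L vs MTC 57 mg/L: below toxic threshold.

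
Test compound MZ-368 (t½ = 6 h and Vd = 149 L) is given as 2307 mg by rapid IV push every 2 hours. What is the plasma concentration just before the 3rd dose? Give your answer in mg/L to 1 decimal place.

22.0 mg/L

f = (1/2)^(τ/t½) = (1/2)^(2/6) ≈ 0.7937.
C₀ = D/Vd = 2307/149 ≈ 15.483 mg/L.
Before the 3rd dose, 2 doses have been given. Superposition: Cmin = C₀·(f + f²).
≈ 15.483 × (0.7937 + 0.6300) ≈ 15.483 × 1.4237 ≈ 22.043 mg/L.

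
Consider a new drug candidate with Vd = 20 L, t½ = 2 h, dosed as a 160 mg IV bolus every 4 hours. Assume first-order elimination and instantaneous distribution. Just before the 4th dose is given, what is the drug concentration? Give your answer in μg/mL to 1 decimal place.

f = (1/2)^(τ/t½) = (1/2)^(4/2) ≈ 0.2500.
C₀ = D/Vd = 160/20 ≈ 8.000 μg/mL.
Before the 4th dose, 3 doses have been given. Superposition: Cmin = C₀·(f + f² + … + f^3).
≈ 8.000 × (0.2500 + 0.0625 + 0.0156) ≈ 8.000 × 0.3281 ≈ 2.625 μg/mL.

2.6 μg/mL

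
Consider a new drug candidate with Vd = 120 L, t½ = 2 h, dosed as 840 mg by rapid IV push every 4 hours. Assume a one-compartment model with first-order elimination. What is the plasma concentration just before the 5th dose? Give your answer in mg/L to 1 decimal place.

2.3 mg/L

f = (1/2)^(τ/t½) = (1/2)^(4/2) ≈ 0.2500.
C₀ = D/Vd = 840/120 ≈ 7.000 mg/L.
Before the 5th dose, 4 doses have been given. Superposition: Cmin = C₀·(f + f² + … + f^4).
≈ 7.000 × (0.2500 + 0.0625 + 0.0156 + 0.0039) ≈ 7.000 × 0.3320 ≈ 2.324 mg/L.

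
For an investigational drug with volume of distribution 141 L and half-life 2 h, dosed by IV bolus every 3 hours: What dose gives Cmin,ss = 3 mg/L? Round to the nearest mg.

773 mg

τ/t½ = 3/2 ≈ 1.5, so f = (1/2)^(3/2) ≈ 0.353553.
Cmin,ss = (D/Vd)·f/(1−f), so D = Cmin,ss·Vd·(1−f)/f.
D = 3 × 141 × (1−f)/f ≈ 3 × 141 × 1.82843 ≈ 773.43 mg.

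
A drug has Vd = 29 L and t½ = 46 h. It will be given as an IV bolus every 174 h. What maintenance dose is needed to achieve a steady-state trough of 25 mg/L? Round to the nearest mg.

9252 mg

τ/t½ = 174/46 ≈ 3.7826, so f = (1/2)^(174/46) ≈ 0.072664.
Cmin,ss = (D/Vd)·f/(1−f), so D = Cmin,ss·Vd·(1−f)/f.
D = 25 × 29 × (1−f)/f ≈ 25 × 29 × 12.76197 ≈ 9252.43 mg.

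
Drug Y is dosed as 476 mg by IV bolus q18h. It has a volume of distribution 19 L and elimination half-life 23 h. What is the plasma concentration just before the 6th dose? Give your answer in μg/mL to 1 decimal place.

32.5 μg/mL

f = (1/2)^(τ/t½) = (1/2)^(18/23) ≈ 0.5813.
C₀ = D/Vd = 476/19 ≈ 25.053 μg/mL.
Before the 6th dose, 5 doses have been given. Superposition: Cmin = C₀·(f + f² + … + f^5).
≈ 25.053 × (0.5813 + 0.3379 + 0.1964 + 0.1142 + 0.0664) ≈ 25.053 × 1.2962 ≈ 32.474 μg/mL.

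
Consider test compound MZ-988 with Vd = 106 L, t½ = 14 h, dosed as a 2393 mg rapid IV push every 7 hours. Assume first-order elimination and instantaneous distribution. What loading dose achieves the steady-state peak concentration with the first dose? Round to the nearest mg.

f = (1/2)^(7/14) ≈ 0.707107; accumulation ratio R = 1/(1−f) ≈ 3.41422.
Loading dose to hit Cmax,ss on first dose: D_load = D_maint·R ≈ 2393 × 3.41422 ≈ 8170.23 mg.

8170 mg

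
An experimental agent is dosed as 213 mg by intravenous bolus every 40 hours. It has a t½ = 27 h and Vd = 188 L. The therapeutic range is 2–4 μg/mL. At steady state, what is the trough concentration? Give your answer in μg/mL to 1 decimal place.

k = ln2/t½ = ln2/27 ≈ 0.025672 h⁻¹; fraction remaining f = e^(−kτ) = e^(−0.025672×40) ≈ 0.3581.
At steady state, accumulation factor R = 1/(1 − e^(−kτ)) ≈ 1.5579.
Single-dose peak C₀ = D/Vd = 213/188 ≈ 1.133 μg/mL.
Steady-state peak Cmax,ss = C₀·R ≈ 1.133 × 1.5579 ≈ 1.765 μg/mL.
Steady-state trough Cmin,ss = Cmax,ss·f ≈ 1.765 × 0.3581 ≈ 0.632 μg/mL.
Trough 0.6 μg/mL vs MEC 2 μg/mL: subtherapeutic.

0.6 μg/mL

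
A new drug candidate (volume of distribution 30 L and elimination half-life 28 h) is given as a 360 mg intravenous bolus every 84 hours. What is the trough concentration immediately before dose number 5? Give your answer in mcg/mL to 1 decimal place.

1.7 mcg/mL

f = (1/2)^(τ/t½) = (1/2)^(84/28) ≈ 0.1250.
C₀ = D/Vd = 360/30 ≈ 12.000 mcg/mL.
Before the 5th dose, 4 doses have been given. Superposition: Cmin = C₀·(f + f² + … + f^4).
≈ 12.000 × (0.1250 + 0.0156 + 0.0020 + 0.0002) ≈ 12.000 × 0.1428 ≈ 1.714 mcg/mL.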